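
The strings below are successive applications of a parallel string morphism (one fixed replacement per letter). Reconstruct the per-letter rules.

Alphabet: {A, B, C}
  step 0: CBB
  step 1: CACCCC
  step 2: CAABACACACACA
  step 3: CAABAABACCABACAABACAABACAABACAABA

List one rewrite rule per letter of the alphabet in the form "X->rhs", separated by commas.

  step 2 ⇒ step 3: CAABACACACACA ⇒ CA·ABA·ABA·CC·ABA·CA·ABA·CA·ABA·CA·ABA·CA·ABA
    A ↦ ABA
    B ↦ CC
    C ↦ CA

A->ABA, B->CC, C->CA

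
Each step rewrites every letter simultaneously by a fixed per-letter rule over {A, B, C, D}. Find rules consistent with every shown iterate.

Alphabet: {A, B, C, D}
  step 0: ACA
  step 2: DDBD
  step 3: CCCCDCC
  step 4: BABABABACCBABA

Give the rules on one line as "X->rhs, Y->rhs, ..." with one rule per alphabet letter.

A->B, B->D, C->BA, D->CC

  step 3 ⇒ step 4: CCCCDCC ⇒ BA·BA·BA·BA·CC·BA·BA
    C ↦ BA
    D ↦ CC
    A ↦ B  (constrained at step 0)
  step 2 ⇒ step 3: DDBD ⇒ CC·CC·D·CC
    B ↦ D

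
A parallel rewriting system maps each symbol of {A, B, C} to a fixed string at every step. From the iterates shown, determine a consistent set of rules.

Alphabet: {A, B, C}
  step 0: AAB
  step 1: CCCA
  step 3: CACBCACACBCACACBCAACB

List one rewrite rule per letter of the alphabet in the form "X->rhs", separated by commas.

  step 0 ⇒ step 1: AAB ⇒ C·C·CA
    A ↦ C
    B ↦ CA
    C ↦ ACB  (constrained at step 1)

A->C, B->CA, C->ACB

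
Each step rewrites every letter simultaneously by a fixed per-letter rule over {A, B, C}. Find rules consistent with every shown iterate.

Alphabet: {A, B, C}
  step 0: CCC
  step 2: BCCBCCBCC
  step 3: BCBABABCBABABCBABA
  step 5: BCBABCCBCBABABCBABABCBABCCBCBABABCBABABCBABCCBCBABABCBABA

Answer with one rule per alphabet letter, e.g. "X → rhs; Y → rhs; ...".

A->C, B->BC, C->BA

  step 2 ⇒ step 3: BCCBCCBCC ⇒ BC·BA·BA·BC·BA·BA·BC·BA·BA
    B ↦ BC
    C ↦ BA
    A ↦ C  (constrained at step 3)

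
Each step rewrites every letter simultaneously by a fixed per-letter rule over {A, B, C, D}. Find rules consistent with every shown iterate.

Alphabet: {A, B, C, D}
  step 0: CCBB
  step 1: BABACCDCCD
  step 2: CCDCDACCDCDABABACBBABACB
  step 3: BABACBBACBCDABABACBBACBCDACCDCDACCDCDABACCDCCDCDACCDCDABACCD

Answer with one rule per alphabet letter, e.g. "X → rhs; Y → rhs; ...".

  step 2 ⇒ step 3: CCDCDACCDCDABABACBBABACB ⇒ BA·BA·CB·BA·CB·CDA·BA·BA·CB·BA·CB·CDA·CCD·CDA·CCD·CDA·BA·CCD·CCD·CDA·CCD·CDA·BA·CCD
    A ↦ CDA
    B ↦ CCD
    C ↦ BA
    D ↦ CB

A->CDA, B->CCD, C->BA, D->CB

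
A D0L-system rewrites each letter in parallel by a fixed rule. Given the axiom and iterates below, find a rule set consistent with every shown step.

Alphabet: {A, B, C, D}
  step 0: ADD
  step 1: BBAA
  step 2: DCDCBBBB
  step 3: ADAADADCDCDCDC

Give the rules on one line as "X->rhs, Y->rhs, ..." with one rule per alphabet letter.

A->BB, B->DC, C->DA, D->A

  step 2 ⇒ step 3: DCDCBBBB ⇒ A·DA·A·DA·DC·DC·DC·DC
    B ↦ DC
    C ↦ DA
    D ↦ A
  step 0 ⇒ step 1: ADD ⇒ BB·A·A
    A ↦ BB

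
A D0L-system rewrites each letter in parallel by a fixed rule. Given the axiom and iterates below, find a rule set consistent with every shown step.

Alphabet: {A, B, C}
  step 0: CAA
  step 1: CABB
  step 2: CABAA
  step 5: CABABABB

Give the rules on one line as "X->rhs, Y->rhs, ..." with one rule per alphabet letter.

  step 1 ⇒ step 2: CABB ⇒ CA·B·A·A
    A ↦ B
    B ↦ A
    C ↦ CA

A->B, B->A, C->CA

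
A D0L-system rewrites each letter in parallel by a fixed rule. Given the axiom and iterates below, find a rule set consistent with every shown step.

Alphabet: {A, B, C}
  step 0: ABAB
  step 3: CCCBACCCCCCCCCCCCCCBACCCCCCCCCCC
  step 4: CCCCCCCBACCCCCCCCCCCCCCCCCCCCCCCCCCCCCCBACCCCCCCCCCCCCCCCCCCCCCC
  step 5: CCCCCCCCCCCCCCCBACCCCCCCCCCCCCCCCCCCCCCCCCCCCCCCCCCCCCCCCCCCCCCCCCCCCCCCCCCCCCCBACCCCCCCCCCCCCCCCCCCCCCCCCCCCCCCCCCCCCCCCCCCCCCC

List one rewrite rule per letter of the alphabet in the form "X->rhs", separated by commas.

  step 4 ⇒ step 5: CCCCCCCBACCCCCCCCCCCCCCCCCCCCCCCCCCCCCCBACCCCCCCCCCCCCCCCCCCCCCC ⇒ CC·CC·CC·CC·CC·CC·CC·C·BAC·CC·CC·CC·CC·CC·CC·CC·CC·CC·CC·CC·CC·CC·CC·CC·CC·CC·CC·CC·CC·CC·CC·CC·CC·CC·CC·CC·CC·CC·CC·C·BAC·CC·CC·CC·CC·CC·CC·CC·CC·CC·CC·CC·CC·CC·CC·CC·CC·CC·CC·CC·CC·CC·CC·CC
    A ↦ BAC
    B ↦ C
    C ↦ CC

A->BAC, B->C, C->CC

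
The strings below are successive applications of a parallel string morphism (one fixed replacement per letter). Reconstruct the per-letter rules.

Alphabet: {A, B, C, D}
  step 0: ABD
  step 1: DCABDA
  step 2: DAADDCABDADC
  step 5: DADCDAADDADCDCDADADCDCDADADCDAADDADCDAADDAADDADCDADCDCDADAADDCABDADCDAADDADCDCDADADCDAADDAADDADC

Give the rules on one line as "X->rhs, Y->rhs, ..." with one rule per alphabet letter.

A->DC, B->AB, C->AD, D->DA

  step 1 ⇒ step 2: DCABDA ⇒ DA·AD·DC·AB·DA·DC
    A ↦ DC
    B ↦ AB
    C ↦ AD
    D ↦ DA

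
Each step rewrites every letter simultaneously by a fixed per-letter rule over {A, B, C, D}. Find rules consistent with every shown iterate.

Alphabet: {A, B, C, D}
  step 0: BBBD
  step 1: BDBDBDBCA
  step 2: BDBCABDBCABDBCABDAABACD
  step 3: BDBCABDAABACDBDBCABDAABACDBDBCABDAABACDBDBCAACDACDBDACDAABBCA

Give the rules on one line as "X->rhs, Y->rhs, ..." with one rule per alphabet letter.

A->ACD, B->BD, C->AAB, D->BCA

  step 2 ⇒ step 3: BDBCABDBCABDBCABDAABACD ⇒ BD·BCA·BD·AAB·ACD·BD·BCA·BD·AAB·ACD·BD·BCA·BD·AAB·ACD·BD·BCA·ACD·ACD·BD·ACD·AAB·BCA
    A ↦ ACD
    B ↦ BD
    C ↦ AAB
    D ↦ BCA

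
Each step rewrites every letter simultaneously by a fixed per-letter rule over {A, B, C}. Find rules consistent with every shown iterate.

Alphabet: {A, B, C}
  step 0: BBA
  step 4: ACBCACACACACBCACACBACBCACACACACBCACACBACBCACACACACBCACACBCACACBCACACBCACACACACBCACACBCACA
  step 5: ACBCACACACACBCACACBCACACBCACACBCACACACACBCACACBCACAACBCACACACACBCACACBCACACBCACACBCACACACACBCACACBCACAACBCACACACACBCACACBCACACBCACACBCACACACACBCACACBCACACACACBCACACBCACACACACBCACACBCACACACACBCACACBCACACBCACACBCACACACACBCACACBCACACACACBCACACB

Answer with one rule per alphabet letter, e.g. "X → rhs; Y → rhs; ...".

A->ACB, B->A, C->CAC

  step 4 ⇒ step 5: ACBCACACACACBCACACBACBCACACACACBCACACBACBCACACACACBCACACBCACACBCACACBCACACACACBCACACBCACA ⇒ ACB·CAC·A·CAC·ACB·CAC·ACB·CAC·ACB·CAC·ACB·CAC·A·CAC·ACB·CAC·ACB·CAC·A·ACB·CAC·A·CAC·ACB·CAC·ACB·CAC·ACB·CAC·ACB·CAC·A·CAC·ACB·CAC·ACB·CAC·A·ACB·CAC·A·CAC·ACB·CAC·ACB·CAC·ACB·CAC·ACB·CAC·A·CAC·ACB·CAC·ACB·CAC·A·CAC·ACB·CAC·ACB·CAC·A·CAC·ACB·CAC·ACB·CAC·A·CAC·ACB·CAC·ACB·CAC·ACB·CAC·ACB·CAC·A·CAC·ACB·CAC·ACB·CAC·A·CAC·ACB·CAC·ACB
    A ↦ ACB
    B ↦ A
    C ↦ CAC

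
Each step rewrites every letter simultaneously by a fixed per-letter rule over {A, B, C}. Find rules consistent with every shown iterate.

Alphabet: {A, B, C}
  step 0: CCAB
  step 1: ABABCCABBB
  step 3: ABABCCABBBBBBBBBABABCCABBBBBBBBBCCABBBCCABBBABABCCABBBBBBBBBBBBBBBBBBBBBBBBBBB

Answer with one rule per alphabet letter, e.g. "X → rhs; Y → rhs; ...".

  step 0 ⇒ step 1: CCAB ⇒ AB·AB·CCA·BBB
    A ↦ CCA
    B ↦ BBB
    C ↦ AB

A->CCA, B->BBB, C->AB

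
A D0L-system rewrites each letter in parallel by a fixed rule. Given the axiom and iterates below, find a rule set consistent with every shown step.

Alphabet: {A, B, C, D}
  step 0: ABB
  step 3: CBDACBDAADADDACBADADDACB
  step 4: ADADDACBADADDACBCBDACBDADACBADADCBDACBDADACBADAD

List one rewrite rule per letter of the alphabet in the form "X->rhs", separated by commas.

  step 3 ⇒ step 4: CBDACBDAADADDACBADADDACB ⇒ AD·AD·DA·CB·AD·AD·DA·CB·CB·DA·CB·DA·DA·CB·AD·AD·CB·DA·CB·DA·DA·CB·AD·AD
    A ↦ CB
    B ↦ AD
    C ↦ AD
    D ↦ DA

A->CB, B->AD, C->AD, D->DA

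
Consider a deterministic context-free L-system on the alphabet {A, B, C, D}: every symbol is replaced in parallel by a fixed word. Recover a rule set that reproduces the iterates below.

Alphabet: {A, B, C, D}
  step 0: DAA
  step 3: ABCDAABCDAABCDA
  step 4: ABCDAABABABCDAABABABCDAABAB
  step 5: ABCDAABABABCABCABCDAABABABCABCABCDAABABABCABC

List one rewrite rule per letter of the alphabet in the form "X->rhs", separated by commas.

A->AB, B->C, C->DA, D->AB

  step 4 ⇒ step 5: ABCDAABABABCDAABABABCDAABAB ⇒ AB·C·DA·AB·AB·AB·C·AB·C·AB·C·DA·AB·AB·AB·C·AB·C·AB·C·DA·AB·AB·AB·C·AB·C
    A ↦ AB
    B ↦ C
    C ↦ DA
    D ↦ AB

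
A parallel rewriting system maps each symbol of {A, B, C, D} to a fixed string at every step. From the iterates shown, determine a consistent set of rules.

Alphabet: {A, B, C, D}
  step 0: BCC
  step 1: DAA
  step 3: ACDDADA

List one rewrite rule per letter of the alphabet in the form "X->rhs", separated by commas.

A->BC, B->D, C->A, D->CD

  step 0 ⇒ step 1: BCC ⇒ D·A·A
    B ↦ D
    C ↦ A
    A ↦ BC  (constrained at step 1)
    D ↦ CD  (constrained at step 1)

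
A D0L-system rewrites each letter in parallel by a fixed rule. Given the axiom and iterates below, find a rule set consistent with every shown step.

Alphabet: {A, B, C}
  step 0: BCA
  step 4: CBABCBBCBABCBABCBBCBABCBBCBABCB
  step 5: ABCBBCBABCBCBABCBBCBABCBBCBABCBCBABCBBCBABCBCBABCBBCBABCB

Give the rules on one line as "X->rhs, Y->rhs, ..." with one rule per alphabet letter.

A->B, B->CB, C->AB

  step 4 ⇒ step 5: CBABCBBCBABCBABCBBCBABCBBCBABCB ⇒ AB·CB·B·CB·AB·CB·CB·AB·CB·B·CB·AB·CB·B·CB·AB·CB·CB·AB·CB·B·CB·AB·CB·CB·AB·CB·B·CB·AB·CB
    A ↦ B
    B ↦ CB
    C ↦ AB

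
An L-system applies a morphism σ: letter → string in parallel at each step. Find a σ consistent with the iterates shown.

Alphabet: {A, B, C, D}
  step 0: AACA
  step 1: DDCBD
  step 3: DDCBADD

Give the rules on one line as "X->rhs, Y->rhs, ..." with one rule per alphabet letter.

  step 0 ⇒ step 1: AACA ⇒ D·D·CB·D
    A ↦ D
    C ↦ CB
    B ↦ A  (constrained at step 1)
    D ↦ A  (constrained at step 1)

A->D, B->A, C->CB, D->A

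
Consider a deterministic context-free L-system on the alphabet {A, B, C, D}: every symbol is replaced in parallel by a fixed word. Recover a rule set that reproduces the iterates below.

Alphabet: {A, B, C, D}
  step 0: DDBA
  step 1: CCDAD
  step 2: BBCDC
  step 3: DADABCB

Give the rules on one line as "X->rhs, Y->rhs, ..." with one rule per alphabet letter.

  step 2 ⇒ step 3: BBCDC ⇒ DA·DA·B·C·B
    B ↦ DA
    C ↦ B
    D ↦ C
  step 0 ⇒ step 1: DDBA ⇒ C·C·DA·D
    A ↦ D

A->D, B->DA, C->B, D->C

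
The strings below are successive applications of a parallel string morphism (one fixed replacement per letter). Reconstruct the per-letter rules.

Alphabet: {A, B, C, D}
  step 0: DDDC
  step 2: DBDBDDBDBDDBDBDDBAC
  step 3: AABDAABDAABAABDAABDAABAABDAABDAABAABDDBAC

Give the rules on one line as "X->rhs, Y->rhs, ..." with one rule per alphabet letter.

A->DB, B->D, C->AC, D->AAB

  step 2 ⇒ step 3: DBDBDDBDBDDBDBDDBAC ⇒ AAB·D·AAB·D·AAB·AAB·D·AAB·D·AAB·AAB·D·AAB·D·AAB·AAB·D·DB·AC
    A ↦ DB
    B ↦ D
    C ↦ AC
    D ↦ AAB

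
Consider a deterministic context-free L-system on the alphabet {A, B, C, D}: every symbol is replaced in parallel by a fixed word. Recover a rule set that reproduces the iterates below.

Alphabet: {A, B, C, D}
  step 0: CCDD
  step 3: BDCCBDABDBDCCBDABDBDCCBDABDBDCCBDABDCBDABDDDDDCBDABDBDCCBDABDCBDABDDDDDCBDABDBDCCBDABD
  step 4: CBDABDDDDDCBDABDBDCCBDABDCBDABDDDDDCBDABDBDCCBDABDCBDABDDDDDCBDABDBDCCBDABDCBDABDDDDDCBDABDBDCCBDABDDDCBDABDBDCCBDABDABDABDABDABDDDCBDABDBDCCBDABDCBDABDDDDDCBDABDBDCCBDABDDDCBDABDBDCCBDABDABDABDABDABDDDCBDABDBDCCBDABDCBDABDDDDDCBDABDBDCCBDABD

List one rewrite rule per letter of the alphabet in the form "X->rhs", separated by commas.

A->BDC, B->CBD, C->DD, D->ABD

  step 3 ⇒ step 4: BDCCBDABDBDCCBDABDBDCCBDABDBDCCBDABDCBDABDDDDDCBDABDBDCCBDABDCBDABDDDDDCBDABDBDCCBDABD ⇒ CBD·ABD·DD·DD·CBD·ABD·BDC·CBD·ABD·CBD·ABD·DD·DD·CBD·ABD·BDC·CBD·ABD·CBD·ABD·DD·DD·CBD·ABD·BDC·CBD·ABD·CBD·ABD·DD·DD·CBD·ABD·BDC·CBD·ABD·DD·CBD·ABD·BDC·CBD·ABD·ABD·ABD·ABD·ABD·DD·CBD·ABD·BDC·CBD·ABD·CBD·ABD·DD·DD·CBD·ABD·BDC·CBD·ABD·DD·CBD·ABD·BDC·CBD·ABD·ABD·ABD·ABD·ABD·DD·CBD·ABD·BDC·CBD·ABD·CBD·ABD·DD·DD·CBD·ABD·BDC·CBD·ABD
    A ↦ BDC
    B ↦ CBD
    C ↦ DD
    D ↦ ABD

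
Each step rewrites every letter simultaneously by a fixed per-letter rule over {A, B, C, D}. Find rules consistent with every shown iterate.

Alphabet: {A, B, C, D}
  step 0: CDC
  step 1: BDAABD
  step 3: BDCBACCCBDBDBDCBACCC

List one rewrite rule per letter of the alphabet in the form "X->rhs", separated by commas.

A->C, B->CBA, C->BD, D->AA

  step 0 ⇒ step 1: CDC ⇒ BD·AA·BD
    C ↦ BD
    D ↦ AA
    A ↦ C  (constrained at step 1)
    B ↦ CBA  (constrained at step 1)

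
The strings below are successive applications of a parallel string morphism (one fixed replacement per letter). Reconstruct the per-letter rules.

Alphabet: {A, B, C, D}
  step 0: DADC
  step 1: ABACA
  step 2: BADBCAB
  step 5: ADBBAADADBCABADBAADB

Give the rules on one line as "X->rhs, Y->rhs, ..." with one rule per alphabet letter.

A->B, B->AD, C->CA, D->A

  step 1 ⇒ step 2: ABACA ⇒ B·AD·B·CA·B
    A ↦ B
    B ↦ AD
    C ↦ CA
  step 0 ⇒ step 1: DADC ⇒ A·B·A·CA
    D ↦ A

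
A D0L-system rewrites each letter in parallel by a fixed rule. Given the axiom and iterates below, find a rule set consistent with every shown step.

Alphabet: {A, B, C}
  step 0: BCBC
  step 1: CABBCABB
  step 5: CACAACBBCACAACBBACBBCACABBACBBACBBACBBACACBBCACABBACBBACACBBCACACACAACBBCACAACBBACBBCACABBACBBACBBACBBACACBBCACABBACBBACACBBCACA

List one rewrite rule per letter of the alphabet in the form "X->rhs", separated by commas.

  step 0 ⇒ step 1: BCBC ⇒ CA·BB·CA·BB
    B ↦ CA
    C ↦ BB
    A ↦ AC  (constrained at step 1)

A->AC, B->CA, C->BB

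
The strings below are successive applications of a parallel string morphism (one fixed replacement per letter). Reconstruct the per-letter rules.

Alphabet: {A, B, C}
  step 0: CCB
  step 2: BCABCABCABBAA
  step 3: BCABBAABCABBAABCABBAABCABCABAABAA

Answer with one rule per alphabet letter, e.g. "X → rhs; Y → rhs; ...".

A->BAA, B->BCA, C->B

  step 2 ⇒ step 3: BCABCABCABBAA ⇒ BCA·B·BAA·BCA·B·BAA·BCA·B·BAA·BCA·BCA·BAA·BAA
    A ↦ BAA
    B ↦ BCA
    C ↦ B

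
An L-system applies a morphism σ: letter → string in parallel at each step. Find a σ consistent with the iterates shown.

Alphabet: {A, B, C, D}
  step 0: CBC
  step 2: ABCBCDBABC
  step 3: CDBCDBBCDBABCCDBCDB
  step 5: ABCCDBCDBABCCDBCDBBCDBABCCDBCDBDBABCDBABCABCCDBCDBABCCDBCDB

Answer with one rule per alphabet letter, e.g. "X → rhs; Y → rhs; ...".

A->CD, B->BC, C->DB, D->A

  step 2 ⇒ step 3: ABCBCDBABC ⇒ CD·BC·DB·BC·DB·A·BC·CD·BC·DB
    A ↦ CD
    B ↦ BC
    C ↦ DB
    D ↦ A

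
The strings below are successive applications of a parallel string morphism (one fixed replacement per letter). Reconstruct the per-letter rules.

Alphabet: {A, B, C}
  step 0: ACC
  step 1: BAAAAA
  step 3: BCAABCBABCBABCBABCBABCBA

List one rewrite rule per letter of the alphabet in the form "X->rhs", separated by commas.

  step 0 ⇒ step 1: ACC ⇒ BA·AA·AA
    A ↦ BA
    C ↦ AA
    B ↦ BC  (constrained at step 1)

A->BA, B->BC, C->AA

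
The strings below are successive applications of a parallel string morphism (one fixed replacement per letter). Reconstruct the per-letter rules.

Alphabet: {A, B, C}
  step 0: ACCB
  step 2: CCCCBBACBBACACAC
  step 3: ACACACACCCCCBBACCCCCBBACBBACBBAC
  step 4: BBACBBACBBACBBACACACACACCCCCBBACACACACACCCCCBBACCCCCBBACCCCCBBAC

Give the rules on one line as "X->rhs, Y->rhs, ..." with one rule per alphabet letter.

A->BB, B->CC, C->AC

  step 3 ⇒ step 4: ACACACACCCCCBBACCCCCBBACBBACBBAC ⇒ BB·AC·BB·AC·BB·AC·BB·AC·AC·AC·AC·AC·CC·CC·BB·AC·AC·AC·AC·AC·CC·CC·BB·AC·CC·CC·BB·AC·CC·CC·BB·AC
    A ↦ BB
    B ↦ CC
    C ↦ AC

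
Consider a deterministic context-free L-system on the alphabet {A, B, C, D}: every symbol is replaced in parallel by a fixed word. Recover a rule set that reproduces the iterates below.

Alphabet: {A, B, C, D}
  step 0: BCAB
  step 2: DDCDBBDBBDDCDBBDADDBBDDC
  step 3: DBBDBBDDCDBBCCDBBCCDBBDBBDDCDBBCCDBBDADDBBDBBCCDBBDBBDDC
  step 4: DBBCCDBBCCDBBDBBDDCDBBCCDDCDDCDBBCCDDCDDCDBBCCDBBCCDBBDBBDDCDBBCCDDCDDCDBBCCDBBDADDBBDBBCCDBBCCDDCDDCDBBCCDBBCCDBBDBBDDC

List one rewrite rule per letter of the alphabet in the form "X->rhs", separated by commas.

  step 3 ⇒ step 4: DBBDBBDDCDBBCCDBBCCDBBDBBDDCDBBCCDBBDADDBBDBBCCDBBDBBDDC ⇒ DBB·C·C·DBB·C·C·DBB·DBB·DDC·DBB·C·C·DDC·DDC·DBB·C·C·DDC·DDC·DBB·C·C·DBB·C·C·DBB·DBB·DDC·DBB·C·C·DDC·DDC·DBB·C·C·DBB·DAD·DBB·DBB·C·C·DBB·C·C·DDC·DDC·DBB·C·C·DBB·C·C·DBB·DBB·DDC
    A ↦ DAD
    B ↦ C
    C ↦ DDC
    D ↦ DBB

A->DAD, B->C, C->DDC, D->DBB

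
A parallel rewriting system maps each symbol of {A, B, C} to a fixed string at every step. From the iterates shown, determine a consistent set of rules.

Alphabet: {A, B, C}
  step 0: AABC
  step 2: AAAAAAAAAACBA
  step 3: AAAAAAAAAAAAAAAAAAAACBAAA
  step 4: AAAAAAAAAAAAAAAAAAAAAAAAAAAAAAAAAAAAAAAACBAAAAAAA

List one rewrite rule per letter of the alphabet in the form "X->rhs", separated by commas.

A->AA, B->A, C->CB

  step 3 ⇒ step 4: AAAAAAAAAAAAAAAAAAAACBAAA ⇒ AA·AA·AA·AA·AA·AA·AA·AA·AA·AA·AA·AA·AA·AA·AA·AA·AA·AA·AA·AA·CB·A·AA·AA·AA
    A ↦ AA
    B ↦ A
    C ↦ CB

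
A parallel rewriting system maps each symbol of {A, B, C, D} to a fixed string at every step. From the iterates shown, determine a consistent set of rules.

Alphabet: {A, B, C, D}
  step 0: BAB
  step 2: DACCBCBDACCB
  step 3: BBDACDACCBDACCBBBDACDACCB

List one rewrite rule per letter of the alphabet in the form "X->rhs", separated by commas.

A->B, B->CB, C->DAC, D->B

  step 2 ⇒ step 3: DACCBCBDACCB ⇒ B·B·DAC·DAC·CB·DAC·CB·B·B·DAC·DAC·CB
    A ↦ B
    B ↦ CB
    C ↦ DAC
    D ↦ B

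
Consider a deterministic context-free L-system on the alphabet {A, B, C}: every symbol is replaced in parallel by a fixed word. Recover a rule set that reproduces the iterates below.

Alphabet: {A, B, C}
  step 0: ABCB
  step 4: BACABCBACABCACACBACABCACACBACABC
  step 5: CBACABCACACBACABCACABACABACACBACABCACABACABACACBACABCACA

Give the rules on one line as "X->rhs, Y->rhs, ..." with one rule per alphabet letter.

  step 4 ⇒ step 5: BACABCBACABCACACBACABCACACBACABC ⇒ C·B·ACA·B·C·ACA·C·B·ACA·B·C·ACA·B·ACA·B·ACA·C·B·ACA·B·C·ACA·B·ACA·B·ACA·C·B·ACA·B·C·ACA
    A ↦ B
    B ↦ C
    C ↦ ACA

A->B, B->C, C->ACA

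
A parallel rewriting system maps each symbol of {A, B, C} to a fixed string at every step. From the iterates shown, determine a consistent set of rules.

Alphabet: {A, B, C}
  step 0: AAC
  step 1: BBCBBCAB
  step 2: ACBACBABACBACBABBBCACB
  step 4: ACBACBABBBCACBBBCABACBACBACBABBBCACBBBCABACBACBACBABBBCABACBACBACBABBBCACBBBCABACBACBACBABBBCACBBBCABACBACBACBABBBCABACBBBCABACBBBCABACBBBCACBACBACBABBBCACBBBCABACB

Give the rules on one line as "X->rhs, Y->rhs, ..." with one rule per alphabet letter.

A->BBC, B->ACB, C->AB

  step 1 ⇒ step 2: BBCBBCAB ⇒ ACB·ACB·AB·ACB·ACB·AB·BBC·ACB
    A ↦ BBC
    B ↦ ACB
    C ↦ AB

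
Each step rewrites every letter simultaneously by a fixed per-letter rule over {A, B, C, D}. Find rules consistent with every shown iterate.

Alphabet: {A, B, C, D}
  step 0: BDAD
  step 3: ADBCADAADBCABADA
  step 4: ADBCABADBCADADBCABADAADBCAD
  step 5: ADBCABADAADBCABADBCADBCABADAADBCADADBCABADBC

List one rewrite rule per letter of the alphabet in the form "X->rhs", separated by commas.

  step 4 ⇒ step 5: ADBCABADBCADADBCABADAADBCAD ⇒ AD·BC·A·B·AD·A·AD·BC·A·B·AD·BC·AD·BC·A·B·AD·A·AD·BC·AD·AD·BC·A·B·AD·BC
    A ↦ AD
    B ↦ A
    C ↦ B
    D ↦ BC

A->AD, B->A, C->B, D->BC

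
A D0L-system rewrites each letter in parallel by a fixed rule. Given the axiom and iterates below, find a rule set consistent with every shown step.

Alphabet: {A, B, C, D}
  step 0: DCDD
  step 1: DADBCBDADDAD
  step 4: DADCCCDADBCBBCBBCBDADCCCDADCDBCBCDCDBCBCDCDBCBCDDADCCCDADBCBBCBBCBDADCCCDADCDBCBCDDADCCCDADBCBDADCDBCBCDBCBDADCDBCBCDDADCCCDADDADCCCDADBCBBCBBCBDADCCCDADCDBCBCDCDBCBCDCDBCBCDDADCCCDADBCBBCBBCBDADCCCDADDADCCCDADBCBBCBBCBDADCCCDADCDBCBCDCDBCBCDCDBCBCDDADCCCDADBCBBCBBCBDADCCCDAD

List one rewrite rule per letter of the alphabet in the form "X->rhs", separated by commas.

A->CCC, B->CD, C->BCB, D->DAD

  step 0 ⇒ step 1: DCDD ⇒ DAD·BCB·DAD·DAD
    C ↦ BCB
    D ↦ DAD
    A ↦ CCC  (constrained at step 1)
    B ↦ CD  (constrained at step 1)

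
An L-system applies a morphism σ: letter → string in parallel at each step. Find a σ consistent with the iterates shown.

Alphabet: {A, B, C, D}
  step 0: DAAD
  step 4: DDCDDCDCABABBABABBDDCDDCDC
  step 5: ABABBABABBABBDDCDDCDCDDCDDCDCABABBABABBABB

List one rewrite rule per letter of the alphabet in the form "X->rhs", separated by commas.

A->D, B->DC, C->B, D->AB

  step 4 ⇒ step 5: DDCDDCDCABABBABABBDDCDDCDC ⇒ AB·AB·B·AB·AB·B·AB·B·D·DC·D·DC·DC·D·DC·D·DC·DC·AB·AB·B·AB·AB·B·AB·B
    A ↦ D
    B ↦ DC
    C ↦ B
    D ↦ AB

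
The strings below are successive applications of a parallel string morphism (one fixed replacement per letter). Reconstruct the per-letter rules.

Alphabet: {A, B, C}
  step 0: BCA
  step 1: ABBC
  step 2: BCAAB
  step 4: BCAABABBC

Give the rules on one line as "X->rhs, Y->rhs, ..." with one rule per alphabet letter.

  step 1 ⇒ step 2: ABBC ⇒ BC·A·A·B
    A ↦ BC
    B ↦ A
    C ↦ B

A->BC, B->A, C->B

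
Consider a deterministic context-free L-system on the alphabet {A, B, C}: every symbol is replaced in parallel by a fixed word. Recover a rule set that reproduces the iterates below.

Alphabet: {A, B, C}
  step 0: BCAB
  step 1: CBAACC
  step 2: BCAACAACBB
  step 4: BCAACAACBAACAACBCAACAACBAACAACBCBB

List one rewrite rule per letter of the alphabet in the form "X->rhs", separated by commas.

A->AAC, B->C, C->B

  step 1 ⇒ step 2: CBAACC ⇒ B·C·AAC·AAC·B·B
    A ↦ AAC
    B ↦ C
    C ↦ B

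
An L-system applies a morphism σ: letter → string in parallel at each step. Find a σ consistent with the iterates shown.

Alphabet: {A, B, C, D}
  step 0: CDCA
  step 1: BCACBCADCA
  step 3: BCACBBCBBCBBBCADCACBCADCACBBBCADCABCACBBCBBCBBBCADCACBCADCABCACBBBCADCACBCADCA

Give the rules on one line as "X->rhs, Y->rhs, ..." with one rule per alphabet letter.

A->DCA, B->CBB, C->BCA, D->C

  step 0 ⇒ step 1: CDCA ⇒ BCA·C·BCA·DCA
    A ↦ DCA
    C ↦ BCA
    D ↦ C
    B ↦ CBB  (constrained at step 1)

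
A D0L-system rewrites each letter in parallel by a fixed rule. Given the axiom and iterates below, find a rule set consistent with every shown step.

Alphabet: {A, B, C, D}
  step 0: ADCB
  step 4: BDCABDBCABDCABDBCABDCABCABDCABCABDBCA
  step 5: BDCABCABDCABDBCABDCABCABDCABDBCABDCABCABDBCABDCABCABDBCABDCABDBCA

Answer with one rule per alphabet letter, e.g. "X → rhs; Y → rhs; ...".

  step 4 ⇒ step 5: BDCABDBCABDCABDBCABDCABCABDCABCABDBCA ⇒ BD·CA·B·CA·BD·CA·BD·B·CA·BD·CA·B·CA·BD·CA·BD·B·CA·BD·CA·B·CA·BD·B·CA·BD·CA·B·CA·BD·B·CA·BD·CA·BD·B·CA
    A ↦ CA
    B ↦ BD
    C ↦ B
    D ↦ CA

A->CA, B->BD, C->B, D->CA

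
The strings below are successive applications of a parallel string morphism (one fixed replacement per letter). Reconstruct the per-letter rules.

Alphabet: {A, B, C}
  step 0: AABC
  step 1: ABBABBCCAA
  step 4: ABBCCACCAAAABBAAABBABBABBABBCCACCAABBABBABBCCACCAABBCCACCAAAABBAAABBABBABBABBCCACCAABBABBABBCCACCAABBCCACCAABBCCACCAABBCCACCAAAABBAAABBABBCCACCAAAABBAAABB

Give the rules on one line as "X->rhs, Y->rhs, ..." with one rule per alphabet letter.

A->ABB, B->CCA, C->A

  step 0 ⇒ step 1: AABC ⇒ ABB·ABB·CCA·A
    A ↦ ABB
    B ↦ CCA
    C ↦ A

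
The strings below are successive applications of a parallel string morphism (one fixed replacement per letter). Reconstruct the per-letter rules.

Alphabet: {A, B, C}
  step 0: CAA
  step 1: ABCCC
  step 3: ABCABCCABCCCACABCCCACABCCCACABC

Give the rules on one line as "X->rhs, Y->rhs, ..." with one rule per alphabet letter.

A->C, B->CAC, C->ABC

  step 0 ⇒ step 1: CAA ⇒ ABC·C·C
    A ↦ C
    C ↦ ABC
    B ↦ CAC  (constrained at step 1)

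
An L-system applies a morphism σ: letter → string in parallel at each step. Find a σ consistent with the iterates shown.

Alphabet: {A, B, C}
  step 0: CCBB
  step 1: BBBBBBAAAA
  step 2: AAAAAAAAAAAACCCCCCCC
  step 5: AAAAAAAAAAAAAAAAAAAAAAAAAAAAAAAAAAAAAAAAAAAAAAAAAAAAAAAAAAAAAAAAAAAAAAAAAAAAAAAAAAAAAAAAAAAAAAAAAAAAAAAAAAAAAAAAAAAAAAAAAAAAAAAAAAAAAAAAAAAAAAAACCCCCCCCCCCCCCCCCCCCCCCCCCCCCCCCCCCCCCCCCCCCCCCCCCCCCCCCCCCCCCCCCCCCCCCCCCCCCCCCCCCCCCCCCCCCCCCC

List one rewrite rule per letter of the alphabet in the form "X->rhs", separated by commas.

  step 1 ⇒ step 2: BBBBBBAAAA ⇒ AA·AA·AA·AA·AA·AA·CC·CC·CC·CC
    A ↦ CC
    B ↦ AA
  step 0 ⇒ step 1: CCBB ⇒ BBB·BBB·AA·AA
    C ↦ BBB

A->CC, B->AA, C->BBB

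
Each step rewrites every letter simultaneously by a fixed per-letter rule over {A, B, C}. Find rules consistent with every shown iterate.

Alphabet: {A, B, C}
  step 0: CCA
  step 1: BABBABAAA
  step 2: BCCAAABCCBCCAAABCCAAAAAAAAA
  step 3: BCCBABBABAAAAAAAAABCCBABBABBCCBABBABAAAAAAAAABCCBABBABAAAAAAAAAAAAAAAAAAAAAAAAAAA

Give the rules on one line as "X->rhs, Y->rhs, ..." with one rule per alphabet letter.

A->AAA, B->BCC, C->BAB

  step 2 ⇒ step 3: BCCAAABCCBCCAAABCCAAAAAAAAA ⇒ BCC·BAB·BAB·AAA·AAA·AAA·BCC·BAB·BAB·BCC·BAB·BAB·AAA·AAA·AAA·BCC·BAB·BAB·AAA·AAA·AAA·AAA·AAA·AAA·AAA·AAA·AAA
    A ↦ AAA
    B ↦ BCC
    C ↦ BAB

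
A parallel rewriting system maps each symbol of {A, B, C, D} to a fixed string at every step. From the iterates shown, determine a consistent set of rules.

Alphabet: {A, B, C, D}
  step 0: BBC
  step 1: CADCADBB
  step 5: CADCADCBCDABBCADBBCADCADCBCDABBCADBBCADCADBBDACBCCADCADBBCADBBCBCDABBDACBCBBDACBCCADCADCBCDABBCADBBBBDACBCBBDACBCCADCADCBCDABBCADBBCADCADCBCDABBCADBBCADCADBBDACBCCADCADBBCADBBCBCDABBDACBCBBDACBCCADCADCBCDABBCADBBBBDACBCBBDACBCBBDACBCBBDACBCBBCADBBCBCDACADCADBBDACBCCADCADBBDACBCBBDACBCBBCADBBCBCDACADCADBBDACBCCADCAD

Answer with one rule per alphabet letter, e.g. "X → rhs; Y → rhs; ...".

A->DA, B->CAD, C->BB, D->CBC

  step 0 ⇒ step 1: BBC ⇒ CAD·CAD·BB
    B ↦ CAD
    C ↦ BB
    A ↦ DA  (constrained at step 1)
    D ↦ CBC  (constrained at step 1)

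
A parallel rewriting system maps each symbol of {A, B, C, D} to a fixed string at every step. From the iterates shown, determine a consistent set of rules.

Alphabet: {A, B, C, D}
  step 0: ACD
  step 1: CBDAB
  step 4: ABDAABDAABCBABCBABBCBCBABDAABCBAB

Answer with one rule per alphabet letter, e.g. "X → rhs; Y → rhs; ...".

  step 0 ⇒ step 1: ACD ⇒ CB·DA·B
    A ↦ CB
    C ↦ DA
    D ↦ B
    B ↦ AB  (constrained at step 1)

A->CB, B->AB, C->DA, D->B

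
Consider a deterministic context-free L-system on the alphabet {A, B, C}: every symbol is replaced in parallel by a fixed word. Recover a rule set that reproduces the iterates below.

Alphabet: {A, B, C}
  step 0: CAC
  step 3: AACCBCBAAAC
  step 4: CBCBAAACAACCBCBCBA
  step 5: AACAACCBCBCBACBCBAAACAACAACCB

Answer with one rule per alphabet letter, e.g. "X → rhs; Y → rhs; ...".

  step 4 ⇒ step 5: CBCBAAACAACCBCBCBA ⇒ A·AC·A·AC·CB·CB·CB·A·CB·CB·A·A·AC·A·AC·A·AC·CB
    A ↦ CB
    B ↦ AC
    C ↦ A

A->CB, B->AC, C->A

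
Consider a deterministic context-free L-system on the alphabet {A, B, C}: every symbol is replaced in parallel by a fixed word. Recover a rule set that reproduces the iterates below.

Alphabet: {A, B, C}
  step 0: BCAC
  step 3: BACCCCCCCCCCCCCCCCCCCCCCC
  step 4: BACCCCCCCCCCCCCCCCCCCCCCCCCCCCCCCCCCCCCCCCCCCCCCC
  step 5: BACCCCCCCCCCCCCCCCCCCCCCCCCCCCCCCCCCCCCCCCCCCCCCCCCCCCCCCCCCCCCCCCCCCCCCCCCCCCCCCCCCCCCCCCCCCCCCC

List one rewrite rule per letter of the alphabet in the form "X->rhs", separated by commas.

  step 4 ⇒ step 5: BACCCCCCCCCCCCCCCCCCCCCCCCCCCCCCCCCCCCCCCCCCCCCCC ⇒ BA·C·CC·CC·CC·CC·CC·CC·CC·CC·CC·CC·CC·CC·CC·CC·CC·CC·CC·CC·CC·CC·CC·CC·CC·CC·CC·CC·CC·CC·CC·CC·CC·CC·CC·CC·CC·CC·CC·CC·CC·CC·CC·CC·CC·CC·CC·CC·CC
    A ↦ C
    B ↦ BA
    C ↦ CC

A->C, B->BA, C->CC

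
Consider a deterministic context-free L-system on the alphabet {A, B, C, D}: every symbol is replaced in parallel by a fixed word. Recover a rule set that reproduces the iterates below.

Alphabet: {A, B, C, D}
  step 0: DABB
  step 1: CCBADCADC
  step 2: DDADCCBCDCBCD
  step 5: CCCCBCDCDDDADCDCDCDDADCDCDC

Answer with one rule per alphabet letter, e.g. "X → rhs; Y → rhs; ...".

  step 1 ⇒ step 2: CCBADCADC ⇒ D·D·ADC·CB·C·D·CB·C·D
    A ↦ CB
    B ↦ ADC
    C ↦ D
    D ↦ C

A->CB, B->ADC, C->D, D->C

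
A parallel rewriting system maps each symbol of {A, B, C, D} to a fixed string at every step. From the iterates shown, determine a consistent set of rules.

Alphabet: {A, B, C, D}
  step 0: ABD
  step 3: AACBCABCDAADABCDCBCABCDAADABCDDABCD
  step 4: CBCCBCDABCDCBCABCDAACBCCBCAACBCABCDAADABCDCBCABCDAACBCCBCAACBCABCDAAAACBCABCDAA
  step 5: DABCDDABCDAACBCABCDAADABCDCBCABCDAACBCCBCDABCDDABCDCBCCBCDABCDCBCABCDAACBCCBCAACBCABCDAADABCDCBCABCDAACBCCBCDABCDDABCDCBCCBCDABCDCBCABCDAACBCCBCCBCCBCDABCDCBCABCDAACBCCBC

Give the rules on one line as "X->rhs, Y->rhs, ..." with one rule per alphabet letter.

  step 4 ⇒ step 5: CBCCBCDABCDCBCABCDAACBCCBCAACBCABCDAADABCDCBCABCDAACBCCBCAACBCABCDAAAACBCABCDAA ⇒ D·ABC·D·D·ABC·D·AA·CBC·ABC·D·AA·D·ABC·D·CBC·ABC·D·AA·CBC·CBC·D·ABC·D·D·ABC·D·CBC·CBC·D·ABC·D·CBC·ABC·D·AA·CBC·CBC·AA·CBC·ABC·D·AA·D·ABC·D·CBC·ABC·D·AA·CBC·CBC·D·ABC·D·D·ABC·D·CBC·CBC·D·ABC·D·CBC·ABC·D·AA·CBC·CBC·CBC·CBC·D·ABC·D·CBC·ABC·D·AA·CBC·CBC
    A ↦ CBC
    B ↦ ABC
    C ↦ D
    D ↦ AA

A->CBC, B->ABC, C->D, D->AA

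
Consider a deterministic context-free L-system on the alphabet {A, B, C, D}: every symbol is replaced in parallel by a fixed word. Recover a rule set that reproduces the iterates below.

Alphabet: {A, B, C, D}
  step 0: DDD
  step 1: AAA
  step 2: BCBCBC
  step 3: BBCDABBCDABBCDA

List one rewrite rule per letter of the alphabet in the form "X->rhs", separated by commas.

  step 2 ⇒ step 3: BCBCBC ⇒ BBC·DA·BBC·DA·BBC·DA
    B ↦ BBC
    C ↦ DA
  step 1 ⇒ step 2: AAA ⇒ BC·BC·BC
    A ↦ BC
  step 0 ⇒ step 1: DDD ⇒ A·A·A
    D ↦ A

A->BC, B->BBC, C->DA, D->A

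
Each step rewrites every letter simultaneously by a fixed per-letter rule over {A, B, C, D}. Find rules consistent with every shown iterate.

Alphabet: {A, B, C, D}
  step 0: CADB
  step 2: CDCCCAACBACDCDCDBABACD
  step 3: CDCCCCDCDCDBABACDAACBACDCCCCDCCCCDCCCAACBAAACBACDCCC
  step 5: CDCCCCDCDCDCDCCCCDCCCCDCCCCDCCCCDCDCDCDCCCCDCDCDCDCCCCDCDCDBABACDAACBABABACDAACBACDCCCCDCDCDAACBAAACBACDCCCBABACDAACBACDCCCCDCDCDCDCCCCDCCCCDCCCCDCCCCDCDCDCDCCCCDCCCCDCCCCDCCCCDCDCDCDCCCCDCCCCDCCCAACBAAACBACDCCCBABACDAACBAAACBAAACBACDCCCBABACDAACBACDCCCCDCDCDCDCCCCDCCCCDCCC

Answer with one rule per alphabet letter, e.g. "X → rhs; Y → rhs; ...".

  step 2 ⇒ step 3: CDCCCAACBACDCDCDBABACD ⇒ CD·CCC·CD·CD·CD·BA·BA·CD·AAC·BA·CD·CCC·CD·CCC·CD·CCC·AAC·BA·AAC·BA·CD·CCC
    A ↦ BA
    B ↦ AAC
    C ↦ CD
    D ↦ CCC

A->BA, B->AAC, C->CD, D->CCC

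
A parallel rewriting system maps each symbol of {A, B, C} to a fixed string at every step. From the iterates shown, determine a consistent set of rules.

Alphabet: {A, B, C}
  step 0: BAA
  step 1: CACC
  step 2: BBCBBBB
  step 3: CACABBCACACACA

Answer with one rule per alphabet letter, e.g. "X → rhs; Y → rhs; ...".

A->C, B->CA, C->BB

  step 2 ⇒ step 3: BBCBBBB ⇒ CA·CA·BB·CA·CA·CA·CA
    B ↦ CA
    C ↦ BB
  step 0 ⇒ step 1: BAA ⇒ CA·C·C
    A ↦ C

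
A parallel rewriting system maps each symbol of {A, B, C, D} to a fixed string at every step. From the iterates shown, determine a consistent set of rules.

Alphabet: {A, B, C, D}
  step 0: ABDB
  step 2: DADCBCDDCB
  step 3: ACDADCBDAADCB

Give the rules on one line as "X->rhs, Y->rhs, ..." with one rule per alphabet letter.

  step 2 ⇒ step 3: DADCBCDDCB ⇒ A·CD·A·D·CB·D·A·A·D·CB
    A ↦ CD
    B ↦ CB
    C ↦ D
    D ↦ A

A->CD, B->CB, C->D, D->A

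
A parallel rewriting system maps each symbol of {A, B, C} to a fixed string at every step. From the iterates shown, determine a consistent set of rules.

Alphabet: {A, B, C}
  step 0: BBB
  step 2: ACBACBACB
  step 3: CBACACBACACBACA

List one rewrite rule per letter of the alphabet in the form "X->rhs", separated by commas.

A->CB, B->CA, C->A

  step 2 ⇒ step 3: ACBACBACB ⇒ CB·A·CA·CB·A·CA·CB·A·CA
    A ↦ CB
    B ↦ CA
    C ↦ A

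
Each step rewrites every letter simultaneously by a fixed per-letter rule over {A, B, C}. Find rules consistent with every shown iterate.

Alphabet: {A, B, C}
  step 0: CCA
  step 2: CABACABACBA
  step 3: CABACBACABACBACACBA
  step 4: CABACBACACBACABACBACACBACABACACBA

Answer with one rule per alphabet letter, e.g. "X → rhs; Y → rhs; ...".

A->BA, B->C, C->CA

  step 3 ⇒ step 4: CABACBACABACBACACBA ⇒ CA·BA·C·BA·CA·C·BA·CA·BA·C·BA·CA·C·BA·CA·BA·CA·C·BA
    A ↦ BA
    B ↦ C
    C ↦ CA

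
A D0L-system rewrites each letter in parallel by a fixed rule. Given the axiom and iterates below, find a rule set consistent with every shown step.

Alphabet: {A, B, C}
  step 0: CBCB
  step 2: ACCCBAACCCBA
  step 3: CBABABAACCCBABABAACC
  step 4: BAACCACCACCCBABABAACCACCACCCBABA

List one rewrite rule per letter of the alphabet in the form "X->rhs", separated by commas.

A->C, B->AC, C->BA

  step 3 ⇒ step 4: CBABABAACCCBABABAACC ⇒ BA·AC·C·AC·C·AC·C·C·BA·BA·BA·AC·C·AC·C·AC·C·C·BA·BA
    A ↦ C
    B ↦ AC
    C ↦ BA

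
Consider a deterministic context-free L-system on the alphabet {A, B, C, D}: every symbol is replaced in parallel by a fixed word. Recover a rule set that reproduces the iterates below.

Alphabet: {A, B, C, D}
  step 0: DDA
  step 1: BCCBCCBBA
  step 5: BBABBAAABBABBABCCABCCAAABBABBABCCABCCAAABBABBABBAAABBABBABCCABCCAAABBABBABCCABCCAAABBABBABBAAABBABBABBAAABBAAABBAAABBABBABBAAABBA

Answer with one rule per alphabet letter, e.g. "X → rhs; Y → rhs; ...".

A->BBA, B->A, C->DB, D->BCC

  step 0 ⇒ step 1: DDA ⇒ BCC·BCC·BBA
    A ↦ BBA
    D ↦ BCC
    B ↦ A  (constrained at step 1)
    C ↦ DB  (constrained at step 1)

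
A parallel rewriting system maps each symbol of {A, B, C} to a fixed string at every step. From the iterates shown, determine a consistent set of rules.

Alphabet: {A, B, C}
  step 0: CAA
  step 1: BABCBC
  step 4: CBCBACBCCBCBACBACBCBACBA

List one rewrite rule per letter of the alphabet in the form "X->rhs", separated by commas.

  step 0 ⇒ step 1: CAA ⇒ BA·BC·BC
    A ↦ BC
    C ↦ BA
    B ↦ C  (constrained at step 1)

A->BC, B->C, C->BA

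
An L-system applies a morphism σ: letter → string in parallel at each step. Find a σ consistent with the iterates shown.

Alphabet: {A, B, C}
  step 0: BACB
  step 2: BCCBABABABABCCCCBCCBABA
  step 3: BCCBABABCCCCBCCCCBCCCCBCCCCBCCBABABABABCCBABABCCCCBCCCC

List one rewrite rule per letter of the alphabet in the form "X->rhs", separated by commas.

A->CC, B->BCC, C->BA

  step 2 ⇒ step 3: BCCBABABABABCCCCBCCBABA ⇒ BCC·BA·BA·BCC·CC·BCC·CC·BCC·CC·BCC·CC·BCC·BA·BA·BA·BA·BCC·BA·BA·BCC·CC·BCC·CC
    A ↦ CC
    B ↦ BCC
    C ↦ BA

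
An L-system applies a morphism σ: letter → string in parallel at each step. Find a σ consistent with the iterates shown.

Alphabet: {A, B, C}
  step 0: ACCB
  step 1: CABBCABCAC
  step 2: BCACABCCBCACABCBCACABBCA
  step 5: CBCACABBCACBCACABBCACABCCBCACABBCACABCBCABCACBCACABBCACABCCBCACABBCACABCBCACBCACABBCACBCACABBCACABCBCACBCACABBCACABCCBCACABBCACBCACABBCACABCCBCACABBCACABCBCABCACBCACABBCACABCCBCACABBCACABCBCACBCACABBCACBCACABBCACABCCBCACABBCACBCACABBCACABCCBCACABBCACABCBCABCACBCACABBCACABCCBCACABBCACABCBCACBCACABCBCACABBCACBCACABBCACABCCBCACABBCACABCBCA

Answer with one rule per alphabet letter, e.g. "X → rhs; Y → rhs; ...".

A->CAB, B->C, C->BCA

  step 1 ⇒ step 2: CABBCABCAC ⇒ BCA·CAB·C·C·BCA·CAB·C·BCA·CAB·BCA
    A ↦ CAB
    B ↦ C
    C ↦ BCA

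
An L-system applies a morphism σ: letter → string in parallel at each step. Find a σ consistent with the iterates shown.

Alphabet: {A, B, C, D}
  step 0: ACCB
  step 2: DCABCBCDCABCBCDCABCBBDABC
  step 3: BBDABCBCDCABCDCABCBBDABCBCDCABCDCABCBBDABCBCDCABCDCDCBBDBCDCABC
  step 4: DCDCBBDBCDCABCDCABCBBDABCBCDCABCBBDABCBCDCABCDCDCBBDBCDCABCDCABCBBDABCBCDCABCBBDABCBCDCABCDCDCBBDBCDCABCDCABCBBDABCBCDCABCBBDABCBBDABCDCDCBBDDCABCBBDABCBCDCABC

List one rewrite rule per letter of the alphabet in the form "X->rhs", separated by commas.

  step 3 ⇒ step 4: BBDABCBCDCABCDCABCBBDABCBCDCABCDCABCBBDABCBCDCABCDCDCBBDBCDCABC ⇒ DC·DC·BBD·BC·DC·ABC·DC·ABC·BBD·ABC·BC·DC·ABC·BBD·ABC·BC·DC·ABC·DC·DC·BBD·BC·DC·ABC·DC·ABC·BBD·ABC·BC·DC·ABC·BBD·ABC·BC·DC·ABC·DC·DC·BBD·BC·DC·ABC·DC·ABC·BBD·ABC·BC·DC·ABC·BBD·ABC·BBD·ABC·DC·DC·BBD·DC·ABC·BBD·ABC·BC·DC·ABC
    A ↦ BC
    B ↦ DC
    C ↦ ABC
    D ↦ BBD

A->BC, B->DC, C->ABC, D->BBD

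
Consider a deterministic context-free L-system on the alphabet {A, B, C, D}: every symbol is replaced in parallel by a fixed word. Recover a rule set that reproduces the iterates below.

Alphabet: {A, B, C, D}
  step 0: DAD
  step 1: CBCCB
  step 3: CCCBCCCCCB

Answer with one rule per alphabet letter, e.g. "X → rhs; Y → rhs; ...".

  step 0 ⇒ step 1: DAD ⇒ CB·C·CB
    A ↦ C
    D ↦ CB
    B ↦ D  (constrained at step 1)
    C ↦ AA  (constrained at step 1)

A->C, B->D, C->AA, D->CB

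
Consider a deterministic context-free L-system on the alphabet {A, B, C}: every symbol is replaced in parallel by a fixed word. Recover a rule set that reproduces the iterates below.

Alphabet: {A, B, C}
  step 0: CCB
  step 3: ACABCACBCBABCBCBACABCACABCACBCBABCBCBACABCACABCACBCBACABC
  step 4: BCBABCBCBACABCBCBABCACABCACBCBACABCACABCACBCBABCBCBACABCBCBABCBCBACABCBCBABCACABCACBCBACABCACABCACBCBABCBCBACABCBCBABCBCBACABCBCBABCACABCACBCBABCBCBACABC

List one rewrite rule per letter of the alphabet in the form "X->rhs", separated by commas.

A->BCB, B->AC, C->ABC

  step 3 ⇒ step 4: ACABCACBCBABCBCBACABCACABCACBCBABCBCBACABCACABCACBCBACABC ⇒ BCB·ABC·BCB·AC·ABC·BCB·ABC·AC·ABC·AC·BCB·AC·ABC·AC·ABC·AC·BCB·ABC·BCB·AC·ABC·BCB·ABC·BCB·AC·ABC·BCB·ABC·AC·ABC·AC·BCB·AC·ABC·AC·ABC·AC·BCB·ABC·BCB·AC·ABC·BCB·ABC·BCB·AC·ABC·BCB·ABC·AC·ABC·AC·BCB·ABC·BCB·AC·ABC
    A ↦ BCB
    B ↦ AC
    C ↦ ABC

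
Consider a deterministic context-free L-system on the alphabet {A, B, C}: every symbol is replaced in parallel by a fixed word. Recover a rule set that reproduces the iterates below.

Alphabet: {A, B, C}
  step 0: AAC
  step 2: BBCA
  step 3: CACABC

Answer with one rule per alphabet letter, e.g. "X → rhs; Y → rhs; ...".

A->C, B->CA, C->B

  step 2 ⇒ step 3: BBCA ⇒ CA·CA·B·C
    A ↦ C
    B ↦ CA
    C ↦ B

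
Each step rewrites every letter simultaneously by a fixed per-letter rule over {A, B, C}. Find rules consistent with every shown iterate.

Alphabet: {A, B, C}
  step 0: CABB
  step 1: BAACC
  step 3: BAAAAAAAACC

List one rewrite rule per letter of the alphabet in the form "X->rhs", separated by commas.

A->AA, B->C, C->B

  step 0 ⇒ step 1: CABB ⇒ B·AA·C·C
    A ↦ AA
    B ↦ C
    C ↦ B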